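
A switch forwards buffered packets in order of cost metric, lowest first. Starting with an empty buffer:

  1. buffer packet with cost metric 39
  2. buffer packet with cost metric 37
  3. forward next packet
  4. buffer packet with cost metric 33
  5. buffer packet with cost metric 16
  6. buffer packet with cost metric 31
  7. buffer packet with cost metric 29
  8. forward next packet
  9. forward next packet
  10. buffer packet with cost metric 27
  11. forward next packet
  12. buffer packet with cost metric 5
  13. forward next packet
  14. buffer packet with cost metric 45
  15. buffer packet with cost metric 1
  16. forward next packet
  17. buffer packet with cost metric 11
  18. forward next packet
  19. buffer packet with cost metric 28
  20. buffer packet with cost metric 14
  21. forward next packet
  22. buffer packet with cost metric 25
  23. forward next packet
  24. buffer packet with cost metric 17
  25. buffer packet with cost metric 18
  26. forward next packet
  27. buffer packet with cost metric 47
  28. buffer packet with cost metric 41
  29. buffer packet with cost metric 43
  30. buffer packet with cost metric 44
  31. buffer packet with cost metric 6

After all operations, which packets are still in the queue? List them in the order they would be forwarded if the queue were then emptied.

insert 39 → {39}
insert 37 → {37, 39}
forward next packet → 37; now {39}
insert 33 → {33, 39}
insert 16 → {16, 33, 39}
insert 31 → {16, 31, 33, 39}
insert 29 → {16, 29, 31, 33, 39}
forward next packet → 16; now {29, 31, 33, 39}
forward next packet → 29; now {31, 33, 39}
insert 27 → {27, 31, 33, 39}
forward next packet → 27; now {31, 33, 39}
insert 5 → {5, 31, 33, 39}
forward next packet → 5; now {31, 33, 39}
insert 45 → {31, 33, 39, 45}
insert 1 → {1, 31, 33, 39, 45}
forward next packet → 1; now {31, 33, 39, 45}
insert 11 → {11, 31, 33, 39, 45}
forward next packet → 11; now {31, 33, 39, 45}
insert 28 → {28, 31, 33, 39, 45}
insert 14 → {14, 28, 31, 33, 39, 45}
forward next packet → 14; now {28, 31, 33, 39, 45}
insert 25 → {25, 28, 31, 33, 39, 45}
forward next packet → 25; now {28, 31, 33, 39, 45}
insert 17 → {17, 28, 31, 33, 39, 45}
insert 18 → {17, 18, 28, 31, 33, 39, 45}
forward next packet → 17; now {18, 28, 31, 33, 39, 45}
insert 47 → {18, 28, 31, 33, 39, 45, 47}
insert 41 → {18, 28, 31, 33, 39, 41, 45, 47}
insert 43 → {18, 28, 31, 33, 39, 41, 43, 45, 47}
insert 44 → {18, 28, 31, 33, 39, 41, 43, 44, 45, 47}
insert 6 → {6, 18, 28, 31, 33, 39, 41, 43, 44, 45, 47}

6, 18, 28, 31, 33, 39, 41, 43, 44, 45, 47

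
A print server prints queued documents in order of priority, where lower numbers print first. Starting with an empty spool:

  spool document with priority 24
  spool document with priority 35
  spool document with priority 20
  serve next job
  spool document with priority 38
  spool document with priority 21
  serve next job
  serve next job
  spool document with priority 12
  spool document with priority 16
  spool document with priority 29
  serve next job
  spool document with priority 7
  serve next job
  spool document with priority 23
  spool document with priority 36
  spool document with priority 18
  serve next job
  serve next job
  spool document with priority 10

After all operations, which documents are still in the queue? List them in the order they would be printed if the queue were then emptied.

[10, 23, 29, 35, 36, 38]

insert 24 → {24}
insert 35 → {24, 35}
insert 20 → {20, 24, 35}
serve next job → 20; now {24, 35}
insert 38 → {24, 35, 38}
insert 21 → {21, 24, 35, 38}
serve next job → 21; now {24, 35, 38}
serve next job → 24; now {35, 38}
insert 12 → {12, 35, 38}
insert 16 → {12, 16, 35, 38}
insert 29 → {12, 16, 29, 35, 38}
serve next job → 12; now {16, 29, 35, 38}
insert 7 → {7, 16, 29, 35, 38}
serve next job → 7; now {16, 29, 35, 38}
insert 23 → {16, 23, 29, 35, 38}
insert 36 → {16, 23, 29, 35, 36, 38}
insert 18 → {16, 18, 23, 29, 35, 36, 38}
serve next job → 16; now {18, 23, 29, 35, 36, 38}
serve next job → 18; now {23, 29, 35, 36, 38}
insert 10 → {10, 23, 29, 35, 36, 38}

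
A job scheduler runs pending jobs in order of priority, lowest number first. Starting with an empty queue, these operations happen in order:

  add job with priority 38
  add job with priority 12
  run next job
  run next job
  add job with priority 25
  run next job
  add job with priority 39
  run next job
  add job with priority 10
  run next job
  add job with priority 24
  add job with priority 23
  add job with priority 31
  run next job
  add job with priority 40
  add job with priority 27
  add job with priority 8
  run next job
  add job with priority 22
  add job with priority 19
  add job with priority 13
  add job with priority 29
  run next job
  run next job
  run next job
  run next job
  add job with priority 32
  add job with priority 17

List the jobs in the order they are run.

12, 38, 25, 39, 10, 23, 8, 13, 19, 22, 24

insert 38 → {38}
insert 12 → {12, 38}
run next job → 12; now {38}
run next job → 38; now {}
insert 25 → {25}
run next job → 25; now {}
insert 39 → {39}
run next job → 39; now {}
insert 10 → {10}
run next job → 10; now {}
insert 24 → {24}
insert 23 → {23, 24}
insert 31 → {23, 24, 31}
run next job → 23; now {24, 31}
insert 40 → {24, 31, 40}
insert 27 → {24, 27, 31, 40}
insert 8 → {8, 24, 27, 31, 40}
run next job → 8; now {24, 27, 31, 40}
insert 22 → {22, 24, 27, 31, 40}
insert 19 → {19, 22, 24, 27, 31, 40}
insert 13 → {13, 19, 22, 24, 27, 31, 40}
insert 29 → {13, 19, 22, 24, 27, 29, 31, 40}
run next job → 13; now {19, 22, 24, 27, 29, 31, 40}
run next job → 19; now {22, 24, 27, 29, 31, 40}
run next job → 22; now {24, 27, 29, 31, 40}
run next job → 24; now {27, 29, 31, 40}
insert 32 → {27, 29, 31, 32, 40}
insert 17 → {17, 27, 29, 31, 32, 40}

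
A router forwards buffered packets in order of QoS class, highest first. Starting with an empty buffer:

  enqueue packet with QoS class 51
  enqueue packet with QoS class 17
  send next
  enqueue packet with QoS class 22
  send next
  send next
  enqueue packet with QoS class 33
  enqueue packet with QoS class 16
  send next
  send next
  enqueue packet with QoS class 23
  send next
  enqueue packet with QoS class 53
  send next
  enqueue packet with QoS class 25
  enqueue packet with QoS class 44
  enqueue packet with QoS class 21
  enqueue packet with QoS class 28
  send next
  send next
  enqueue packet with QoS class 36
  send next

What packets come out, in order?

51, 22, 17, 33, 16, 23, 53, 44, 28, 36

insert 51 → {51}
insert 17 → {51, 17}
send next → 51; now {17}
insert 22 → {22, 17}
send next → 22; now {17}
send next → 17; now {}
insert 33 → {33}
insert 16 → {33, 16}
send next → 33; now {16}
send next → 16; now {}
insert 23 → {23}
send next → 23; now {}
insert 53 → {53}
send next → 53; now {}
insert 25 → {25}
insert 44 → {44, 25}
insert 21 → {44, 25, 21}
insert 28 → {44, 28, 25, 21}
send next → 44; now {28, 25, 21}
send next → 28; now {25, 21}
insert 36 → {36, 25, 21}
send next → 36; now {25, 21}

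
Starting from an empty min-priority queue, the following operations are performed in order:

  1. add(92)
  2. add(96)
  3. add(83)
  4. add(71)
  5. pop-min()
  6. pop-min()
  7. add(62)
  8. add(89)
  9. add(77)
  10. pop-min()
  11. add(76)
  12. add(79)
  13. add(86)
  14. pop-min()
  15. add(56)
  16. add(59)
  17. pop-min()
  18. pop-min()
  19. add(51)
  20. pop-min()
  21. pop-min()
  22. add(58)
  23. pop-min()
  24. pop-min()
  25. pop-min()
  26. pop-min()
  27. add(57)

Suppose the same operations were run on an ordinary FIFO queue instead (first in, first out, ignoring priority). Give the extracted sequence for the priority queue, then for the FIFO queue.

priority queue: [71, 83, 62, 76, 56, 59, 51, 77, 58, 79, 86, 89]; FIFO queue: 92 → 96 → 83 → 71 → 62 → 89 → 77 → 76 → 79 → 86 → 56 → 59

insert 92 → {92}
insert 96 → {92, 96}
insert 83 → {83, 92, 96}
insert 71 → {71, 83, 92, 96}
pop-min → 71; now {83, 92, 96}
pop-min → 83; now {92, 96}
insert 62 → {62, 92, 96}
insert 89 → {62, 89, 92, 96}
insert 77 → {62, 77, 89, 92, 96}
pop-min → 62; now {77, 89, 92, 96}
insert 76 → {76, 77, 89, 92, 96}
insert 79 → {76, 77, 79, 89, 92, 96}
insert 86 → {76, 77, 79, 86, 89, 92, 96}
pop-min → 76; now {77, 79, 86, 89, 92, 96}
insert 56 → {56, 77, 79, 86, 89, 92, 96}
insert 59 → {56, 59, 77, 79, 86, 89, 92, 96}
pop-min → 56; now {59, 77, 79, 86, 89, 92, 96}
pop-min → 59; now {77, 79, 86, 89, 92, 96}
insert 51 → {51, 77, 79, 86, 89, 92, 96}
pop-min → 51; now {77, 79, 86, 89, 92, 96}
pop-min → 77; now {79, 86, 89, 92, 96}
insert 58 → {58, 79, 86, 89, 92, 96}
pop-min → 58; now {79, 86, 89, 92, 96}
pop-min → 79; now {86, 89, 92, 96}
pop-min → 86; now {89, 92, 96}
pop-min → 89; now {92, 96}
insert 57 → {57, 92, 96}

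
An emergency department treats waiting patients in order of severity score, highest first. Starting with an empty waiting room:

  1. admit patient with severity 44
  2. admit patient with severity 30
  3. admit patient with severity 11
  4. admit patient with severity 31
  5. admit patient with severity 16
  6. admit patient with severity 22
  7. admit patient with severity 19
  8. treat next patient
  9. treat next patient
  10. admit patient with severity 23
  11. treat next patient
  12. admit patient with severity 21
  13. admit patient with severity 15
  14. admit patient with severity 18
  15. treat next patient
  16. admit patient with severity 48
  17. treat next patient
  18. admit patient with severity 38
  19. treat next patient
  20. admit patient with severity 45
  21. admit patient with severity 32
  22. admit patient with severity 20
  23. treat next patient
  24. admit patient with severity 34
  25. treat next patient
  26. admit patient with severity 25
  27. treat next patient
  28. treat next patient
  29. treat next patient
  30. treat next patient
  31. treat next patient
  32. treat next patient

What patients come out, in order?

44, 31, 30, 23, 48, 38, 45, 34, 32, 25, 22, 21, 20, 19

insert 44 → {44}
insert 30 → {44, 30}
insert 11 → {44, 30, 11}
insert 31 → {44, 31, 30, 11}
insert 16 → {44, 31, 30, 16, 11}
insert 22 → {44, 31, 30, 22, 16, 11}
insert 19 → {44, 31, 30, 22, 19, 16, 11}
treat next patient → 44; now {31, 30, 22, 19, 16, 11}
treat next patient → 31; now {30, 22, 19, 16, 11}
insert 23 → {30, 23, 22, 19, 16, 11}
treat next patient → 30; now {23, 22, 19, 16, 11}
insert 21 → {23, 22, 21, 19, 16, 11}
insert 15 → {23, 22, 21, 19, 16, 15, 11}
insert 18 → {23, 22, 21, 19, 18, 16, 15, 11}
treat next patient → 23; now {22, 21, 19, 18, 16, 15, 11}
insert 48 → {48, 22, 21, 19, 18, 16, 15, 11}
treat next patient → 48; now {22, 21, 19, 18, 16, 15, 11}
insert 38 → {38, 22, 21, 19, 18, 16, 15, 11}
treat next patient → 38; now {22, 21, 19, 18, 16, 15, 11}
insert 45 → {45, 22, 21, 19, 18, 16, 15, 11}
insert 32 → {45, 32, 22, 21, 19, 18, 16, 15, 11}
insert 20 → {45, 32, 22, 21, 20, 19, 18, 16, 15, 11}
treat next patient → 45; now {32, 22, 21, 20, 19, 18, 16, 15, 11}
insert 34 → {34, 32, 22, 21, 20, 19, 18, 16, 15, 11}
treat next patient → 34; now {32, 22, 21, 20, 19, 18, 16, 15, 11}
insert 25 → {32, 25, 22, 21, 20, 19, 18, 16, 15, 11}
treat next patient → 32; now {25, 22, 21, 20, 19, 18, 16, 15, 11}
treat next patient → 25; now {22, 21, 20, 19, 18, 16, 15, 11}
treat next patient → 22; now {21, 20, 19, 18, 16, 15, 11}
treat next patient → 21; now {20, 19, 18, 16, 15, 11}
treat next patient → 20; now {19, 18, 16, 15, 11}
treat next patient → 19; now {18, 16, 15, 11}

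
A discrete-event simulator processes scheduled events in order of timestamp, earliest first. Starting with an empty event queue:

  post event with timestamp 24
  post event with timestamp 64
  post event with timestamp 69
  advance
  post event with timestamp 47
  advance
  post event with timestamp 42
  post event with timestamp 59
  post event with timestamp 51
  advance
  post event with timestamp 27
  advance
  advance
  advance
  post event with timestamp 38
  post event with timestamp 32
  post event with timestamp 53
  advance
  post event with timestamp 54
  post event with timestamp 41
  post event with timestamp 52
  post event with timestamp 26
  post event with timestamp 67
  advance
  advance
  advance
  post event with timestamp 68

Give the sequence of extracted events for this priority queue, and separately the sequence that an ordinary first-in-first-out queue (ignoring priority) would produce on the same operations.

insert 24 → {24}
insert 64 → {24, 64}
insert 69 → {24, 64, 69}
advance → 24; now {64, 69}
insert 47 → {47, 64, 69}
advance → 47; now {64, 69}
insert 42 → {42, 64, 69}
insert 59 → {42, 59, 64, 69}
insert 51 → {42, 51, 59, 64, 69}
advance → 42; now {51, 59, 64, 69}
insert 27 → {27, 51, 59, 64, 69}
advance → 27; now {51, 59, 64, 69}
advance → 51; now {59, 64, 69}
advance → 59; now {64, 69}
insert 38 → {38, 64, 69}
insert 32 → {32, 38, 64, 69}
insert 53 → {32, 38, 53, 64, 69}
advance → 32; now {38, 53, 64, 69}
insert 54 → {38, 53, 54, 64, 69}
insert 41 → {38, 41, 53, 54, 64, 69}
insert 52 → {38, 41, 52, 53, 54, 64, 69}
insert 26 → {26, 38, 41, 52, 53, 54, 64, 69}
insert 67 → {26, 38, 41, 52, 53, 54, 64, 67, 69}
advance → 26; now {38, 41, 52, 53, 54, 64, 67, 69}
advance → 38; now {41, 52, 53, 54, 64, 67, 69}
advance → 41; now {52, 53, 54, 64, 67, 69}
insert 68 → {52, 53, 54, 64, 67, 68, 69}

priority queue: 24, 47, 42, 27, 51, 59, 32, 26, 38, 41; FIFO queue: 24 → 64 → 69 → 47 → 42 → 59 → 51 → 27 → 38 → 32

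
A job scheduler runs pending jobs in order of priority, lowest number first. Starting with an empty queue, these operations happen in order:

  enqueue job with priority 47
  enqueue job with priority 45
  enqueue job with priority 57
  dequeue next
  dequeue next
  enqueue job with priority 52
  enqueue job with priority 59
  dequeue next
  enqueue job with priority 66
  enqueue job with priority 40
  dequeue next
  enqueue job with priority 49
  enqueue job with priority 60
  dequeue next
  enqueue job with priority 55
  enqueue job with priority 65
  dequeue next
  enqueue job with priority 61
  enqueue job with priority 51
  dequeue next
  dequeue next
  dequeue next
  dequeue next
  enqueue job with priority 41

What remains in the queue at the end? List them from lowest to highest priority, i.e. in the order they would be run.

insert 47 → {47}
insert 45 → {45, 47}
insert 57 → {45, 47, 57}
dequeue next → 45; now {47, 57}
dequeue next → 47; now {57}
insert 52 → {52, 57}
insert 59 → {52, 57, 59}
dequeue next → 52; now {57, 59}
insert 66 → {57, 59, 66}
insert 40 → {40, 57, 59, 66}
dequeue next → 40; now {57, 59, 66}
insert 49 → {49, 57, 59, 66}
insert 60 → {49, 57, 59, 60, 66}
dequeue next → 49; now {57, 59, 60, 66}
insert 55 → {55, 57, 59, 60, 66}
insert 65 → {55, 57, 59, 60, 65, 66}
dequeue next → 55; now {57, 59, 60, 65, 66}
insert 61 → {57, 59, 60, 61, 65, 66}
insert 51 → {51, 57, 59, 60, 61, 65, 66}
dequeue next → 51; now {57, 59, 60, 61, 65, 66}
dequeue next → 57; now {59, 60, 61, 65, 66}
dequeue next → 59; now {60, 61, 65, 66}
dequeue next → 60; now {61, 65, 66}
insert 41 → {41, 61, 65, 66}

[41, 61, 65, 66]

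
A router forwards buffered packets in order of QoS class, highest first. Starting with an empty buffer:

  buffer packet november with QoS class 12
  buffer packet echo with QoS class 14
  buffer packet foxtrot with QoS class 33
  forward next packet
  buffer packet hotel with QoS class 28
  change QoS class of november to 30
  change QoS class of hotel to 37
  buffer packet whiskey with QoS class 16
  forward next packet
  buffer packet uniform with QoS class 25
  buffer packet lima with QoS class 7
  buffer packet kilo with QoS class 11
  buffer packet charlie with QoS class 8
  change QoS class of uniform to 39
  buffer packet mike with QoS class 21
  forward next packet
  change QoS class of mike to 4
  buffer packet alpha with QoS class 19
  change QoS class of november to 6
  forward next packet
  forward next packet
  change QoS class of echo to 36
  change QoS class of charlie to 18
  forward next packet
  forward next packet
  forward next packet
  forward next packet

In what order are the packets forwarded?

add november (QoS class 12) → {november:12}
add echo (QoS class 14) → {echo:14, november:12}
add foxtrot (QoS class 33) → {foxtrot:33, echo:14, november:12}
forward next packet → foxtrot; now {echo:14, november:12}
add hotel (QoS class 28) → {hotel:28, echo:14, november:12}
update november to QoS class 30 → {november:30, hotel:28, echo:14}
update hotel to QoS class 37 → {hotel:37, november:30, echo:14}
add whiskey (QoS class 16) → {hotel:37, november:30, whiskey:16, echo:14}
forward next packet → hotel; now {november:30, whiskey:16, echo:14}
add uniform (QoS class 25) → {november:30, uniform:25, whiskey:16, echo:14}
add lima (QoS class 7) → {november:30, uniform:25, whiskey:16, echo:14, lima:7}
add kilo (QoS class 11) → {november:30, uniform:25, whiskey:16, echo:14, kilo:11, lima:7}
add charlie (QoS class 8) → {november:30, uniform:25, whiskey:16, echo:14, kilo:11, charlie:8, lima:7}
update uniform to QoS class 39 → {uniform:39, november:30, whiskey:16, echo:14, kilo:11, charlie:8, lima:7}
add mike (QoS class 21) → {uniform:39, november:30, mike:21, whiskey:16, echo:14, kilo:11, charlie:8, lima:7}
forward next packet → uniform; now {november:30, mike:21, whiskey:16, echo:14, kilo:11, charlie:8, lima:7}
update mike to QoS class 4 → {november:30, whiskey:16, echo:14, kilo:11, charlie:8, lima:7, mike:4}
add alpha (QoS class 19) → {november:30, alpha:19, whiskey:16, echo:14, kilo:11, charlie:8, lima:7, mike:4}
update november to QoS class 6 → {alpha:19, whiskey:16, echo:14, kilo:11, charlie:8, lima:7, november:6, mike:4}
forward next packet → alpha; now {whiskey:16, echo:14, kilo:11, charlie:8, lima:7, november:6, mike:4}
forward next packet → whiskey; now {echo:14, kilo:11, charlie:8, lima:7, november:6, mike:4}
update echo to QoS class 36 → {echo:36, kilo:11, charlie:8, lima:7, november:6, mike:4}
update charlie to QoS class 18 → {echo:36, charlie:18, kilo:11, lima:7, november:6, mike:4}
forward next packet → echo; now {charlie:18, kilo:11, lima:7, november:6, mike:4}
forward next packet → charlie; now {kilo:11, lima:7, november:6, mike:4}
forward next packet → kilo; now {lima:7, november:6, mike:4}
forward next packet → lima; now {november:6, mike:4}

[foxtrot, hotel, uniform, alpha, whiskey, echo, charlie, kilo, lima]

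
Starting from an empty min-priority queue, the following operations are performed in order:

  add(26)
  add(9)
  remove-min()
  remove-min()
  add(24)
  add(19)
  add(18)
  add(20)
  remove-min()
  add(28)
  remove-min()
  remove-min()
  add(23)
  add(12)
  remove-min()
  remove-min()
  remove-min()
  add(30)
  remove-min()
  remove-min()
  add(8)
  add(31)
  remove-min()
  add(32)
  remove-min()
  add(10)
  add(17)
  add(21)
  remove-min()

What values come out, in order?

9, 26, 18, 19, 20, 12, 23, 24, 28, 30, 8, 31, 10

insert 26 → {26}
insert 9 → {9, 26}
remove-min → 9; now {26}
remove-min → 26; now {}
insert 24 → {24}
insert 19 → {19, 24}
insert 18 → {18, 19, 24}
insert 20 → {18, 19, 20, 24}
remove-min → 18; now {19, 20, 24}
insert 28 → {19, 20, 24, 28}
remove-min → 19; now {20, 24, 28}
remove-min → 20; now {24, 28}
insert 23 → {23, 24, 28}
insert 12 → {12, 23, 24, 28}
remove-min → 12; now {23, 24, 28}
remove-min → 23; now {24, 28}
remove-min → 24; now {28}
insert 30 → {28, 30}
remove-min → 28; now {30}
remove-min → 30; now {}
insert 8 → {8}
insert 31 → {8, 31}
remove-min → 8; now {31}
insert 32 → {31, 32}
remove-min → 31; now {32}
insert 10 → {10, 32}
insert 17 → {10, 17, 32}
insert 21 → {10, 17, 21, 32}
remove-min → 10; now {17, 21, 32}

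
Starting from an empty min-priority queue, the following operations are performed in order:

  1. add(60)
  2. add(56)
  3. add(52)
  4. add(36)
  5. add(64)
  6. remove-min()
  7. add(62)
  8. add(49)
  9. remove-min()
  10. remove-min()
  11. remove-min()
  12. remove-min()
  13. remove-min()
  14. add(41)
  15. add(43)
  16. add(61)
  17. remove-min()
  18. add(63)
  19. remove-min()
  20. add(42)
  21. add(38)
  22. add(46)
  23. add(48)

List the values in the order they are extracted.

[36, 49, 52, 56, 60, 62, 41, 43]

insert 60 → {60}
insert 56 → {56, 60}
insert 52 → {52, 56, 60}
insert 36 → {36, 52, 56, 60}
insert 64 → {36, 52, 56, 60, 64}
remove-min → 36; now {52, 56, 60, 64}
insert 62 → {52, 56, 60, 62, 64}
insert 49 → {49, 52, 56, 60, 62, 64}
remove-min → 49; now {52, 56, 60, 62, 64}
remove-min → 52; now {56, 60, 62, 64}
remove-min → 56; now {60, 62, 64}
remove-min → 60; now {62, 64}
remove-min → 62; now {64}
insert 41 → {41, 64}
insert 43 → {41, 43, 64}
insert 61 → {41, 43, 61, 64}
remove-min → 41; now {43, 61, 64}
insert 63 → {43, 61, 63, 64}
remove-min → 43; now {61, 63, 64}
insert 42 → {42, 61, 63, 64}
insert 38 → {38, 42, 61, 63, 64}
insert 46 → {38, 42, 46, 61, 63, 64}
insert 48 → {38, 42, 46, 48, 61, 63, 64}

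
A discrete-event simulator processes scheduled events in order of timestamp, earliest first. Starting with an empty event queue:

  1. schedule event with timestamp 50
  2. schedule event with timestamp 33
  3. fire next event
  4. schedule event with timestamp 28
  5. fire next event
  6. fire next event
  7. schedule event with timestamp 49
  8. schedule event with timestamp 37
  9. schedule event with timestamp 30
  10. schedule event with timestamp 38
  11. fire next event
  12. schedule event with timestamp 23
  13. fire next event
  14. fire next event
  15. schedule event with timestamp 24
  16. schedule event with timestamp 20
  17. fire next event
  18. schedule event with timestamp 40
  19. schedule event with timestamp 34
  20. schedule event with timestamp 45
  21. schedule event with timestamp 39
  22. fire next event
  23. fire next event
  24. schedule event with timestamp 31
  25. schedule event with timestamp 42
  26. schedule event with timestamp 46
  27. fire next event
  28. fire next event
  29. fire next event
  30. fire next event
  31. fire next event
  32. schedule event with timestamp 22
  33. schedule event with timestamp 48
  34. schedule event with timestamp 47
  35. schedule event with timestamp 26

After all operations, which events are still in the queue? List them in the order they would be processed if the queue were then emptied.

insert 50 → {50}
insert 33 → {33, 50}
fire next event → 33; now {50}
insert 28 → {28, 50}
fire next event → 28; now {50}
fire next event → 50; now {}
insert 49 → {49}
insert 37 → {37, 49}
insert 30 → {30, 37, 49}
insert 38 → {30, 37, 38, 49}
fire next event → 30; now {37, 38, 49}
insert 23 → {23, 37, 38, 49}
fire next event → 23; now {37, 38, 49}
fire next event → 37; now {38, 49}
insert 24 → {24, 38, 49}
insert 20 → {20, 24, 38, 49}
fire next event → 20; now {24, 38, 49}
insert 40 → {24, 38, 40, 49}
insert 34 → {24, 34, 38, 40, 49}
insert 45 → {24, 34, 38, 40, 45, 49}
insert 39 → {24, 34, 38, 39, 40, 45, 49}
fire next event → 24; now {34, 38, 39, 40, 45, 49}
fire next event → 34; now {38, 39, 40, 45, 49}
insert 31 → {31, 38, 39, 40, 45, 49}
insert 42 → {31, 38, 39, 40, 42, 45, 49}
insert 46 → {31, 38, 39, 40, 42, 45, 46, 49}
fire next event → 31; now {38, 39, 40, 42, 45, 46, 49}
fire next event → 38; now {39, 40, 42, 45, 46, 49}
fire next event → 39; now {40, 42, 45, 46, 49}
fire next event → 40; now {42, 45, 46, 49}
fire next event → 42; now {45, 46, 49}
insert 22 → {22, 45, 46, 49}
insert 48 → {22, 45, 46, 48, 49}
insert 47 → {22, 45, 46, 47, 48, 49}
insert 26 → {22, 26, 45, 46, 47, 48, 49}

22 → 26 → 45 → 46 → 47 → 48 → 49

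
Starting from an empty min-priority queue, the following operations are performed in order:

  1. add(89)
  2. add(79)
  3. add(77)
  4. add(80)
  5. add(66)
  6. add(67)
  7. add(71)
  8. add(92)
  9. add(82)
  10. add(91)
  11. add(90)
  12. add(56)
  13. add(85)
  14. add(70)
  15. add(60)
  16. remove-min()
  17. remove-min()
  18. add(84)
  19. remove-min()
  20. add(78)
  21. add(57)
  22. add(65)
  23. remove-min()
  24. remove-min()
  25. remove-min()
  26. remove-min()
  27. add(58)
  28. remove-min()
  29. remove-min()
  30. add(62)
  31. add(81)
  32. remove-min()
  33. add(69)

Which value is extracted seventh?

insert 89 → {89}
insert 79 → {79, 89}
insert 77 → {77, 79, 89}
insert 80 → {77, 79, 80, 89}
insert 66 → {66, 77, 79, 80, 89}
insert 67 → {66, 67, 77, 79, 80, 89}
insert 71 → {66, 67, 71, 77, 79, 80, 89}
insert 92 → {66, 67, 71, 77, 79, 80, 89, 92}
insert 82 → {66, 67, 71, 77, 79, 80, 82, 89, 92}
insert 91 → {66, 67, 71, 77, 79, 80, 82, 89, 91, 92}
insert 90 → {66, 67, 71, 77, 79, 80, 82, 89, 90, 91, 92}
insert 56 → {56, 66, 67, 71, 77, 79, 80, 82, 89, 90, 91, 92}
insert 85 → {56, 66, 67, 71, 77, 79, 80, 82, 85, 89, 90, 91, 92}
insert 70 → {56, 66, 67, 70, 71, 77, 79, 80, 82, 85, 89, 90, 91, 92}
insert 60 → {56, 60, 66, 67, 70, 71, 77, 79, 80, 82, 85, 89, 90, 91, 92}
remove-min → 56; now {60, 66, 67, 70, 71, 77, 79, 80, 82, 85, 89, 90, 91, 92}
remove-min → 60; now {66, 67, 70, 71, 77, 79, 80, 82, 85, 89, 90, 91, 92}
insert 84 → {66, 67, 70, 71, 77, 79, 80, 82, 84, 85, 89, 90, 91, 92}
remove-min → 66; now {67, 70, 71, 77, 79, 80, 82, 84, 85, 89, 90, 91, 92}
insert 78 → {67, 70, 71, 77, 78, 79, 80, 82, 84, 85, 89, 90, 91, 92}
insert 57 → {57, 67, 70, 71, 77, 78, 79, 80, 82, 84, 85, 89, 90, 91, 92}
insert 65 → {57, 65, 67, 70, 71, 77, 78, 79, 80, 82, 84, 85, 89, 90, 91, 92}
remove-min → 57; now {65, 67, 70, 71, 77, 78, 79, 80, 82, 84, 85, 89, 90, 91, 92}
remove-min → 65; now {67, 70, 71, 77, 78, 79, 80, 82, 84, 85, 89, 90, 91, 92}
remove-min → 67; now {70, 71, 77, 78, 79, 80, 82, 84, 85, 89, 90, 91, 92}
remove-min → 70; now {71, 77, 78, 79, 80, 82, 84, 85, 89, 90, 91, 92}
insert 58 → {58, 71, 77, 78, 79, 80, 82, 84, 85, 89, 90, 91, 92}
remove-min → 58; now {71, 77, 78, 79, 80, 82, 84, 85, 89, 90, 91, 92}
remove-min → 71; now {77, 78, 79, 80, 82, 84, 85, 89, 90, 91, 92}
insert 62 → {62, 77, 78, 79, 80, 82, 84, 85, 89, 90, 91, 92}
insert 81 → {62, 77, 78, 79, 80, 81, 82, 84, 85, 89, 90, 91, 92}
remove-min → 62; now {77, 78, 79, 80, 81, 82, 84, 85, 89, 90, 91, 92}
insert 69 → {69, 77, 78, 79, 80, 81, 82, 84, 85, 89, 90, 91, 92}

70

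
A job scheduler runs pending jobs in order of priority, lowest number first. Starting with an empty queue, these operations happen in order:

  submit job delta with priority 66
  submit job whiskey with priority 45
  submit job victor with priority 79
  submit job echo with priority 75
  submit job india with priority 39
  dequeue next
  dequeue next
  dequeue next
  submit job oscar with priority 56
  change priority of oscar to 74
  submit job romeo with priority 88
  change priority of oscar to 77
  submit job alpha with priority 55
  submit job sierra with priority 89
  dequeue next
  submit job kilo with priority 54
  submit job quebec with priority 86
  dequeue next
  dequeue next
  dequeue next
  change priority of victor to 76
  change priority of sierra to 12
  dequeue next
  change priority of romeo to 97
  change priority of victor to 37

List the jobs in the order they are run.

add delta (priority 66) → {delta:66}
add whiskey (priority 45) → {whiskey:45, delta:66}
add victor (priority 79) → {whiskey:45, delta:66, victor:79}
add echo (priority 75) → {whiskey:45, delta:66, echo:75, victor:79}
add india (priority 39) → {india:39, whiskey:45, delta:66, echo:75, victor:79}
dequeue next → india; now {whiskey:45, delta:66, echo:75, victor:79}
dequeue next → whiskey; now {delta:66, echo:75, victor:79}
dequeue next → delta; now {echo:75, victor:79}
add oscar (priority 56) → {oscar:56, echo:75, victor:79}
update oscar to priority 74 → {oscar:74, echo:75, victor:79}
add romeo (priority 88) → {oscar:74, echo:75, victor:79, romeo:88}
update oscar to priority 77 → {echo:75, oscar:77, victor:79, romeo:88}
add alpha (priority 55) → {alpha:55, echo:75, oscar:77, victor:79, romeo:88}
add sierra (priority 89) → {alpha:55, echo:75, oscar:77, victor:79, romeo:88, sierra:89}
dequeue next → alpha; now {echo:75, oscar:77, victor:79, romeo:88, sierra:89}
add kilo (priority 54) → {kilo:54, echo:75, oscar:77, victor:79, romeo:88, sierra:89}
add quebec (priority 86) → {kilo:54, echo:75, oscar:77, victor:79, quebec:86, romeo:88, sierra:89}
dequeue next → kilo; now {echo:75, oscar:77, victor:79, quebec:86, romeo:88, sierra:89}
dequeue next → echo; now {oscar:77, victor:79, quebec:86, romeo:88, sierra:89}
dequeue next → oscar; now {victor:79, quebec:86, romeo:88, sierra:89}
update victor to priority 76 → {victor:76, quebec:86, romeo:88, sierra:89}
update sierra to priority 12 → {sierra:12, victor:76, quebec:86, romeo:88}
dequeue next → sierra; now {victor:76, quebec:86, romeo:88}
update romeo to priority 97 → {victor:76, quebec:86, romeo:97}
update victor to priority 37 → {victor:37, quebec:86, romeo:97}

india, whiskey, delta, alpha, kilo, echo, oscar, sierra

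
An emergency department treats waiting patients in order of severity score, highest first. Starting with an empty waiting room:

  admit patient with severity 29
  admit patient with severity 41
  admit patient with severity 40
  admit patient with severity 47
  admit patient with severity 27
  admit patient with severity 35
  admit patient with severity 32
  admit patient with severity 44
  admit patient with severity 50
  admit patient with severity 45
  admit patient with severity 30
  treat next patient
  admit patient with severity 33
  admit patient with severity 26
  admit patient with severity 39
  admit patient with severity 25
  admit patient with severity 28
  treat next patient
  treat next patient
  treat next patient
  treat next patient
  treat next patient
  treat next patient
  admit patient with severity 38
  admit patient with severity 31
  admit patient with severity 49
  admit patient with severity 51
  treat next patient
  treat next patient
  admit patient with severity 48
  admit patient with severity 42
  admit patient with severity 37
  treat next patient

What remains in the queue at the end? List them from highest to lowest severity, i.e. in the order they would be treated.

[42, 38, 37, 35, 33, 32, 31, 30, 29, 28, 27, 26, 25]

insert 29 → {29}
insert 41 → {41, 29}
insert 40 → {41, 40, 29}
insert 47 → {47, 41, 40, 29}
insert 27 → {47, 41, 40, 29, 27}
insert 35 → {47, 41, 40, 35, 29, 27}
insert 32 → {47, 41, 40, 35, 32, 29, 27}
insert 44 → {47, 44, 41, 40, 35, 32, 29, 27}
insert 50 → {50, 47, 44, 41, 40, 35, 32, 29, 27}
insert 45 → {50, 47, 45, 44, 41, 40, 35, 32, 29, 27}
insert 30 → {50, 47, 45, 44, 41, 40, 35, 32, 30, 29, 27}
treat next patient → 50; now {47, 45, 44, 41, 40, 35, 32, 30, 29, 27}
insert 33 → {47, 45, 44, 41, 40, 35, 33, 32, 30, 29, 27}
insert 26 → {47, 45, 44, 41, 40, 35, 33, 32, 30, 29, 27, 26}
insert 39 → {47, 45, 44, 41, 40, 39, 35, 33, 32, 30, 29, 27, 26}
insert 25 → {47, 45, 44, 41, 40, 39, 35, 33, 32, 30, 29, 27, 26, 25}
insert 28 → {47, 45, 44, 41, 40, 39, 35, 33, 32, 30, 29, 28, 27, 26, 25}
treat next patient → 47; now {45, 44, 41, 40, 39, 35, 33, 32, 30, 29, 28, 27, 26, 25}
treat next patient → 45; now {44, 41, 40, 39, 35, 33, 32, 30, 29, 28, 27, 26, 25}
treat next patient → 44; now {41, 40, 39, 35, 33, 32, 30, 29, 28, 27, 26, 25}
treat next patient → 41; now {40, 39, 35, 33, 32, 30, 29, 28, 27, 26, 25}
treat next patient → 40; now {39, 35, 33, 32, 30, 29, 28, 27, 26, 25}
treat next patient → 39; now {35, 33, 32, 30, 29, 28, 27, 26, 25}
insert 38 → {38, 35, 33, 32, 30, 29, 28, 27, 26, 25}
insert 31 → {38, 35, 33, 32, 31, 30, 29, 28, 27, 26, 25}
insert 49 → {49, 38, 35, 33, 32, 31, 30, 29, 28, 27, 26, 25}
insert 51 → {51, 49, 38, 35, 33, 32, 31, 30, 29, 28, 27, 26, 25}
treat next patient → 51; now {49, 38, 35, 33, 32, 31, 30, 29, 28, 27, 26, 25}
treat next patient → 49; now {38, 35, 33, 32, 31, 30, 29, 28, 27, 26, 25}
insert 48 → {48, 38, 35, 33, 32, 31, 30, 29, 28, 27, 26, 25}
insert 42 → {48, 42, 38, 35, 33, 32, 31, 30, 29, 28, 27, 26, 25}
insert 37 → {48, 42, 38, 37, 35, 33, 32, 31, 30, 29, 28, 27, 26, 25}
treat next patient → 48; now {42, 38, 37, 35, 33, 32, 31, 30, 29, 28, 27, 26, 25}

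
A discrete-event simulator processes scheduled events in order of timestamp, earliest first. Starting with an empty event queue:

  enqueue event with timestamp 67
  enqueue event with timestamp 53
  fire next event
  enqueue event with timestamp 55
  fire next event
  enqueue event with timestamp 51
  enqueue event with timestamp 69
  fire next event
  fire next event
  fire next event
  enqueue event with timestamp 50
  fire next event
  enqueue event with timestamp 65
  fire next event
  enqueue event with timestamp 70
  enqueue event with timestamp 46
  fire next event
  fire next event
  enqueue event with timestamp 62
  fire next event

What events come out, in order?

insert 67 → {67}
insert 53 → {53, 67}
fire next event → 53; now {67}
insert 55 → {55, 67}
fire next event → 55; now {67}
insert 51 → {51, 67}
insert 69 → {51, 67, 69}
fire next event → 51; now {67, 69}
fire next event → 67; now {69}
fire next event → 69; now {}
insert 50 → {50}
fire next event → 50; now {}
insert 65 → {65}
fire next event → 65; now {}
insert 70 → {70}
insert 46 → {46, 70}
fire next event → 46; now {70}
fire next event → 70; now {}
insert 62 → {62}
fire next event → 62; now {}

53 → 55 → 51 → 67 → 69 → 50 → 65 → 46 → 70 → 62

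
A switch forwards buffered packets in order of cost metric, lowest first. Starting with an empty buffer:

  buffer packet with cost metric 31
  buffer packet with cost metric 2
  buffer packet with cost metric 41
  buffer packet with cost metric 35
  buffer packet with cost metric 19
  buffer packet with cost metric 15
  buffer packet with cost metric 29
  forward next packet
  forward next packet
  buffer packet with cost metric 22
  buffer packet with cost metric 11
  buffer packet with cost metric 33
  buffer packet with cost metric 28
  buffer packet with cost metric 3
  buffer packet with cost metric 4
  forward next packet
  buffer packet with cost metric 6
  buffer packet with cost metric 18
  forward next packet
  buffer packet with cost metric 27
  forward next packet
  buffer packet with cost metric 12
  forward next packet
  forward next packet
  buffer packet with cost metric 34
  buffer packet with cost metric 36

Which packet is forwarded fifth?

insert 31 → {31}
insert 2 → {2, 31}
insert 41 → {2, 31, 41}
insert 35 → {2, 31, 35, 41}
insert 19 → {2, 19, 31, 35, 41}
insert 15 → {2, 15, 19, 31, 35, 41}
insert 29 → {2, 15, 19, 29, 31, 35, 41}
forward next packet → 2; now {15, 19, 29, 31, 35, 41}
forward next packet → 15; now {19, 29, 31, 35, 41}
insert 22 → {19, 22, 29, 31, 35, 41}
insert 11 → {11, 19, 22, 29, 31, 35, 41}
insert 33 → {11, 19, 22, 29, 31, 33, 35, 41}
insert 28 → {11, 19, 22, 28, 29, 31, 33, 35, 41}
insert 3 → {3, 11, 19, 22, 28, 29, 31, 33, 35, 41}
insert 4 → {3, 4, 11, 19, 22, 28, 29, 31, 33, 35, 41}
forward next packet → 3; now {4, 11, 19, 22, 28, 29, 31, 33, 35, 41}
insert 6 → {4, 6, 11, 19, 22, 28, 29, 31, 33, 35, 41}
insert 18 → {4, 6, 11, 18, 19, 22, 28, 29, 31, 33, 35, 41}
forward next packet → 4; now {6, 11, 18, 19, 22, 28, 29, 31, 33, 35, 41}
insert 27 → {6, 11, 18, 19, 22, 27, 28, 29, 31, 33, 35, 41}
forward next packet → 6; now {11, 18, 19, 22, 27, 28, 29, 31, 33, 35, 41}
insert 12 → {11, 12, 18, 19, 22, 27, 28, 29, 31, 33, 35, 41}
forward next packet → 11; now {12, 18, 19, 22, 27, 28, 29, 31, 33, 35, 41}
forward next packet → 12; now {18, 19, 22, 27, 28, 29, 31, 33, 35, 41}
insert 34 → {18, 19, 22, 27, 28, 29, 31, 33, 34, 35, 41}
insert 36 → {18, 19, 22, 27, 28, 29, 31, 33, 34, 35, 36, 41}

6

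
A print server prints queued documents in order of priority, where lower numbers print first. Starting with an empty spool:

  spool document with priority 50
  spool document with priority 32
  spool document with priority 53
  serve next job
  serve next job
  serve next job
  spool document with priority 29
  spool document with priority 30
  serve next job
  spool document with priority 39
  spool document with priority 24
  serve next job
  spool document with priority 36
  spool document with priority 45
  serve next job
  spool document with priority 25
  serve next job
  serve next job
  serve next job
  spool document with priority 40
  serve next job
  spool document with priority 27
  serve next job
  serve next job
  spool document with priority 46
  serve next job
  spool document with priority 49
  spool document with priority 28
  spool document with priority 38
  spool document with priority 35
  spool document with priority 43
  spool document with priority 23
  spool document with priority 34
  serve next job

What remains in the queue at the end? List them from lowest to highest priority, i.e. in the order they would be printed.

insert 50 → {50}
insert 32 → {32, 50}
insert 53 → {32, 50, 53}
serve next job → 32; now {50, 53}
serve next job → 50; now {53}
serve next job → 53; now {}
insert 29 → {29}
insert 30 → {29, 30}
serve next job → 29; now {30}
insert 39 → {30, 39}
insert 24 → {24, 30, 39}
serve next job → 24; now {30, 39}
insert 36 → {30, 36, 39}
insert 45 → {30, 36, 39, 45}
serve next job → 30; now {36, 39, 45}
insert 25 → {25, 36, 39, 45}
serve next job → 25; now {36, 39, 45}
serve next job → 36; now {39, 45}
serve next job → 39; now {45}
insert 40 → {40, 45}
serve next job → 40; now {45}
insert 27 → {27, 45}
serve next job → 27; now {45}
serve next job → 45; now {}
insert 46 → {46}
serve next job → 46; now {}
insert 49 → {49}
insert 28 → {28, 49}
insert 38 → {28, 38, 49}
insert 35 → {28, 35, 38, 49}
insert 43 → {28, 35, 38, 43, 49}
insert 23 → {23, 28, 35, 38, 43, 49}
insert 34 → {23, 28, 34, 35, 38, 43, 49}
serve next job → 23; now {28, 34, 35, 38, 43, 49}

[28, 34, 35, 38, 43, 49]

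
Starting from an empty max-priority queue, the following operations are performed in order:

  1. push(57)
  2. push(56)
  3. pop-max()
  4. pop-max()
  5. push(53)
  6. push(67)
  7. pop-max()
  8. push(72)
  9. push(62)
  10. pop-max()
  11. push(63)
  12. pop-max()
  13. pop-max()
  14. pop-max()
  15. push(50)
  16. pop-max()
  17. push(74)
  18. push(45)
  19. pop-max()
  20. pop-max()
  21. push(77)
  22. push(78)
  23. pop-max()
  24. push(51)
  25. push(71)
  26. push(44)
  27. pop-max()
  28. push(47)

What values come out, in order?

insert 57 → {57}
insert 56 → {57, 56}
pop-max → 57; now {56}
pop-max → 56; now {}
insert 53 → {53}
insert 67 → {67, 53}
pop-max → 67; now {53}
insert 72 → {72, 53}
insert 62 → {72, 62, 53}
pop-max → 72; now {62, 53}
insert 63 → {63, 62, 53}
pop-max → 63; now {62, 53}
pop-max → 62; now {53}
pop-max → 53; now {}
insert 50 → {50}
pop-max → 50; now {}
insert 74 → {74}
insert 45 → {74, 45}
pop-max → 74; now {45}
pop-max → 45; now {}
insert 77 → {77}
insert 78 → {78, 77}
pop-max → 78; now {77}
insert 51 → {77, 51}
insert 71 → {77, 71, 51}
insert 44 → {77, 71, 51, 44}
pop-max → 77; now {71, 51, 44}
insert 47 → {71, 51, 47, 44}

57, 56, 67, 72, 63, 62, 53, 50, 74, 45, 78, 77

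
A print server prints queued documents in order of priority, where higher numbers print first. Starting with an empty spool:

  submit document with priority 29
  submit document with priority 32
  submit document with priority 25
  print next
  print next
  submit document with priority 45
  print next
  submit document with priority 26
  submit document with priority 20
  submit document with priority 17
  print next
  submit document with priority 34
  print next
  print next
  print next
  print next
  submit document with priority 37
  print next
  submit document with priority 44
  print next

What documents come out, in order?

[32, 29, 45, 26, 34, 25, 20, 17, 37, 44]

insert 29 → {29}
insert 32 → {32, 29}
insert 25 → {32, 29, 25}
print next → 32; now {29, 25}
print next → 29; now {25}
insert 45 → {45, 25}
print next → 45; now {25}
insert 26 → {26, 25}
insert 20 → {26, 25, 20}
insert 17 → {26, 25, 20, 17}
print next → 26; now {25, 20, 17}
insert 34 → {34, 25, 20, 17}
print next → 34; now {25, 20, 17}
print next → 25; now {20, 17}
print next → 20; now {17}
print next → 17; now {}
insert 37 → {37}
print next → 37; now {}
insert 44 → {44}
print next → 44; now {}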